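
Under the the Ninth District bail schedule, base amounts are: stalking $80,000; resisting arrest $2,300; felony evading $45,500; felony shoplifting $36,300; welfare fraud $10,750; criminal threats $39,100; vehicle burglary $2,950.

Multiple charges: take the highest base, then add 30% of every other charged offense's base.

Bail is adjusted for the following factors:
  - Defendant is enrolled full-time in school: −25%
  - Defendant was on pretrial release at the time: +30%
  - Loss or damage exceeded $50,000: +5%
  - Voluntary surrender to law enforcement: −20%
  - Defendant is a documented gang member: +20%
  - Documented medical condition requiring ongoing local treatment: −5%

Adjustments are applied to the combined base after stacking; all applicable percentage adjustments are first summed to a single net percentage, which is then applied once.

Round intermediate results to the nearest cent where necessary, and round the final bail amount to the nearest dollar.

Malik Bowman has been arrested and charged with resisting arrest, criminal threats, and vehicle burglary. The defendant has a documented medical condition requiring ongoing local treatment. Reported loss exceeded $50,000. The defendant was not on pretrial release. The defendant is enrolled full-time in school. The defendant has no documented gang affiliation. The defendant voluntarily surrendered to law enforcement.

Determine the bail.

$22,371

Base amounts from the schedule: resisting arrest $2,300; criminal threats $39,100; vehicle burglary $2,950.
Stacking rule: highest base plus 30% of each additional charge. Highest is criminal threats at $39,100. Additional: $2,300 × 30% = $690; $2,950 × 30% = $885. Combined base = $39,100 + $1,575 = $40,675.
Net percentage adjustment: −25% +5% −20% −5% = −45%. $40,675 × 0.55 = $22,371.25.
Rounded to the nearest dollar: $22,371.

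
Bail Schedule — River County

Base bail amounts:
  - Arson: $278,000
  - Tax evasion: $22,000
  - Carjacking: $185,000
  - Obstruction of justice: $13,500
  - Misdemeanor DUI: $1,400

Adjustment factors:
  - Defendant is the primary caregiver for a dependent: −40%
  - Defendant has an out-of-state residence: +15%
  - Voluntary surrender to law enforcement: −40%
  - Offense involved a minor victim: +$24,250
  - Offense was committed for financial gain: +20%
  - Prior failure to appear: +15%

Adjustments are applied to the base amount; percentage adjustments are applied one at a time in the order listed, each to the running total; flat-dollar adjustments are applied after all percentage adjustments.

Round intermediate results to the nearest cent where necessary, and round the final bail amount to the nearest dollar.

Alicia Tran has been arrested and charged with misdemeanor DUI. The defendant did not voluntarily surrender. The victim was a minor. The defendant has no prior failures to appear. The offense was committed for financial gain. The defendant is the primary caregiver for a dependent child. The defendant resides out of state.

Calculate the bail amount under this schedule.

$25,409

Base amounts from the schedule: misdemeanor DUI $1,400.
Single charge. Combined base = $1,400.
Defendant is the primary caregiver for a dependent (−40%): $1,400 × 0.6 = $840.
Defendant has an out-of-state residence (+15%): $840 × 1.15 = $966.
Offense was committed for financial gain (+20%): $966 × 1.2 = $1,159.20.
Offense involved a minor victim (+$24,250 flat): $1,159.20 + $24,250 = $25,409.20.
Rounded to the nearest dollar: $25,409.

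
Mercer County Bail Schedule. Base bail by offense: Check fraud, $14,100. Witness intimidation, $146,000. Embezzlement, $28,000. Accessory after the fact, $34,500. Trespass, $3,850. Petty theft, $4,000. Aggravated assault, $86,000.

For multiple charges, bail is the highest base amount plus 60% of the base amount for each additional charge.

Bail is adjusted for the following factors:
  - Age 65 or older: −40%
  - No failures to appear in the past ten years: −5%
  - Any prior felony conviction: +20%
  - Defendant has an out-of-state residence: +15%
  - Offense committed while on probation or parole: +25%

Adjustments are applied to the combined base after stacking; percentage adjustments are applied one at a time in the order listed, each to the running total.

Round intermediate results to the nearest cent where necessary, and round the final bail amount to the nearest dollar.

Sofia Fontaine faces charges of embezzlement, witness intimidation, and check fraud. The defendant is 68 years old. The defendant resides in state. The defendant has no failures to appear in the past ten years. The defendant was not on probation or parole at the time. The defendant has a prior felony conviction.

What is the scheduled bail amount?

Base amounts from the schedule: embezzlement $28,000; witness intimidation $146,000; check fraud $14,100.
Stacking rule: highest base plus 60% of each additional charge. Highest is witness intimidation at $146,000. Additional: $28,000 × 60% = $16,800; $14,100 × 60% = $8,460. Combined base = $146,000 + $25,260 = $171,260.
Age 65 or older (−40%): $171,260 × 0.6 = $102,756.
No failures to appear in the past ten years (−5%): $102,756 × 0.95 = $97,618.20.
Any prior felony conviction (+20%): $97,618.20 × 1.2 = $117,141.84.
Rounded to the nearest dollar: $117,142.

$117,142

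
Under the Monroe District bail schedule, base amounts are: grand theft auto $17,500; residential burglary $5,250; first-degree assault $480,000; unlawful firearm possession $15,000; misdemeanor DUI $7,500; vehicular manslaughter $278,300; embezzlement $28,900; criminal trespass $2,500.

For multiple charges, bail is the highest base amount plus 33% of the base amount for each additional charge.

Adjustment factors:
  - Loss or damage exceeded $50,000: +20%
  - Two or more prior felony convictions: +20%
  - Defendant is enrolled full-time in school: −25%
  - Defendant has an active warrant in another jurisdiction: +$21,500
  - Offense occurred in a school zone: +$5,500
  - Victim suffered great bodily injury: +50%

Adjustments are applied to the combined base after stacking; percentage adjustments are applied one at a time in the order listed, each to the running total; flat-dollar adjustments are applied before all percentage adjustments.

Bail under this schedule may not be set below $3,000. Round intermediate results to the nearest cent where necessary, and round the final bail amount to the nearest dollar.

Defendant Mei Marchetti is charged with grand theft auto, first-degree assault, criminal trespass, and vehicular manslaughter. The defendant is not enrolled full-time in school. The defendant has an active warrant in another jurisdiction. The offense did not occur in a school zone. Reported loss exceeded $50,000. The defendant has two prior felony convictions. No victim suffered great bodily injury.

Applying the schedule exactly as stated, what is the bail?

$863,912

Base amounts from the schedule: grand theft auto $17,500; first-degree assault $480,000; criminal trespass $2,500; vehicular manslaughter $278,300.
Stacking rule: highest base plus 33% of each additional charge. Highest is first-degree assault at $480,000. Additional: $17,500 × 33% = $5,775; $2,500 × 33% = $825; $278,300 × 33% = $91,839. Combined base = $480,000 + $98,439 = $578,439.
Defendant has an active warrant in another jurisdiction (+$21,500 flat): $578,439 + $21,500 = $599,939.
Loss or damage exceeded $50,000 (+20%): $599,939 × 1.2 = $719,926.80.
Two or more prior felony convictions (+20%): $719,926.80 × 1.2 = $863,912.16.
$863,912.16 is at or above the $3,000 minimum.
Rounded to the nearest dollar: $863,912.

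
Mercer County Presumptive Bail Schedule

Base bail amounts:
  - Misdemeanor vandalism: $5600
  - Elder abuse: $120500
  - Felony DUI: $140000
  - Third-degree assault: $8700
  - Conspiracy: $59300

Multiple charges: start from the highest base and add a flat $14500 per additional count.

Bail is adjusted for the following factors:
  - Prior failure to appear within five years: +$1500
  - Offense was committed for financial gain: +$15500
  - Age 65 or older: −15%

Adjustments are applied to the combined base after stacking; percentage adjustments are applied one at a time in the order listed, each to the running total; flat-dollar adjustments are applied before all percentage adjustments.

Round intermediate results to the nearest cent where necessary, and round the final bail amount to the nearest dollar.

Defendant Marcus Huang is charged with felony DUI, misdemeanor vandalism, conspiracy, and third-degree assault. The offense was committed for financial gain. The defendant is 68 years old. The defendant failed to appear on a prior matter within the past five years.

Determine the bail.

Base amounts from the schedule: felony DUI $140000; misdemeanor vandalism $5600; conspiracy $59300; third-degree assault $8700.
Stacking rule: highest base plus $14500 per additional charge. Highest is felony DUI at $140000; 3 additional charges → +$43500. Combined base = $183500.
Prior failure to appear within five years (+$1500 flat): $183500 + $1500 = $185000.
Offense was committed for financial gain (+$15500 flat): $185000 + $15500 = $200500.
Age 65 or older (−15%): $200500 × 0.85 = $170425.

$170425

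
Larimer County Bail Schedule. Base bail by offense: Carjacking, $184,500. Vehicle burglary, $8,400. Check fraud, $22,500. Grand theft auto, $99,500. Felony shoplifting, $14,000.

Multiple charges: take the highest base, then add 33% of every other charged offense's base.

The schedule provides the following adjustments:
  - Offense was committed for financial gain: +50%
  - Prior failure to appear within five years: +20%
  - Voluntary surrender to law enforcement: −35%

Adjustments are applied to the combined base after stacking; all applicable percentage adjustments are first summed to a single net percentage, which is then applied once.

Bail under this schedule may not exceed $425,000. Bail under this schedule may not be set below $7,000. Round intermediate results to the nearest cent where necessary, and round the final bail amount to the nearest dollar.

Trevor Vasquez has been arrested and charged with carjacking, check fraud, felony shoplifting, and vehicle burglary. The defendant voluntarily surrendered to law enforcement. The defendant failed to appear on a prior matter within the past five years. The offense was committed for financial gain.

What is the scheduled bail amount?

Base amounts from the schedule: carjacking $184,500; check fraud $22,500; felony shoplifting $14,000; vehicle burglary $8,400.
Stacking rule: highest base plus 33% of each additional charge. Highest is carjacking at $184,500. Additional: $22,500 × 33% = $7,425; $14,000 × 33% = $4,620; $8,400 × 33% = $2,772. Combined base = $184,500 + $14,817 = $199,317.
Net percentage adjustment: +50% +20% −35% = +35%. $199,317 × 1.35 = $269,077.95.
$269,077.95 is within the $425,000 maximum.
$269,077.95 is at or above the $7,000 minimum.
Rounded to the nearest dollar: $269,078.

$269,078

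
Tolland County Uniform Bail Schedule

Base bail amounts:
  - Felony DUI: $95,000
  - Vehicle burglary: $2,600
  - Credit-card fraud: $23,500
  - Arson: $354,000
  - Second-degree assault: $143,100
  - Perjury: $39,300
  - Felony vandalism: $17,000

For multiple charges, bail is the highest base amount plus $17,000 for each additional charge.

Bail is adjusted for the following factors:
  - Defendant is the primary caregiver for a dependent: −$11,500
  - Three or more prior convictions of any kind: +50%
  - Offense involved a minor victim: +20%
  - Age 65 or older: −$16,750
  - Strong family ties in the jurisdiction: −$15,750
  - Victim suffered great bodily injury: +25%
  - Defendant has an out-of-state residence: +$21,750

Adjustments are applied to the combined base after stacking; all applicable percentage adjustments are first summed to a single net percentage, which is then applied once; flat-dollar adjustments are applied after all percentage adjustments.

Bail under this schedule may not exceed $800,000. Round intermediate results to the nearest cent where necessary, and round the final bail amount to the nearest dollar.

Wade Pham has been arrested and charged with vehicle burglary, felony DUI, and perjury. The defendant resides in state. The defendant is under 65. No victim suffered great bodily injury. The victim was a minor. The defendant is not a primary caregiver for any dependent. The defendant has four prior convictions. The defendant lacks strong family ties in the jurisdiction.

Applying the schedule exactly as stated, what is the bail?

$219,300

Base amounts from the schedule: vehicle burglary $2,600; felony DUI $95,000; perjury $39,300.
Stacking rule: highest base plus $17,000 per additional charge. Highest is felony DUI at $95,000; 2 additional charges → +$34,000. Combined base = $129,000.
Net percentage adjustment: +50% +20% = +70%. $129,000 × 1.7 = $219,300.
$219,300 is within the $800,000 maximum.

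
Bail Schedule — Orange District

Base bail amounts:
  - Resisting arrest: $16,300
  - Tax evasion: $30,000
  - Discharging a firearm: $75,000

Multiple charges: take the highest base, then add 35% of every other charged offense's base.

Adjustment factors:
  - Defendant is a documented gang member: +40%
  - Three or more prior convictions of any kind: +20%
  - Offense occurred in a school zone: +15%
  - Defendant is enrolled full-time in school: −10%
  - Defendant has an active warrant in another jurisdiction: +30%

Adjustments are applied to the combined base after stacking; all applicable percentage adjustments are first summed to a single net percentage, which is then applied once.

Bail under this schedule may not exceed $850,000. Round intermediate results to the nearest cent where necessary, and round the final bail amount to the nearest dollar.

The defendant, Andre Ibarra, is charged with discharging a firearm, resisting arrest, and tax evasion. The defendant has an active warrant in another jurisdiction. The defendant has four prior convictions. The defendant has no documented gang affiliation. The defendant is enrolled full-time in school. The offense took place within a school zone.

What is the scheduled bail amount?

Base amounts from the schedule: discharging a firearm $75,000; resisting arrest $16,300; tax evasion $30,000.
Stacking rule: highest base plus 35% of each additional charge. Highest is discharging a firearm at $75,000. Additional: $16,300 × 35% = $5,705; $30,000 × 35% = $10,500. Combined base = $75,000 + $16,205 = $91,205.
Net percentage adjustment: +20% +15% −10% +30% = +55%. $91,205 × 1.55 = $141,367.75.
$141,367.75 is within the $850,000 maximum.
Rounded to the nearest dollar: $141,368.

$141,368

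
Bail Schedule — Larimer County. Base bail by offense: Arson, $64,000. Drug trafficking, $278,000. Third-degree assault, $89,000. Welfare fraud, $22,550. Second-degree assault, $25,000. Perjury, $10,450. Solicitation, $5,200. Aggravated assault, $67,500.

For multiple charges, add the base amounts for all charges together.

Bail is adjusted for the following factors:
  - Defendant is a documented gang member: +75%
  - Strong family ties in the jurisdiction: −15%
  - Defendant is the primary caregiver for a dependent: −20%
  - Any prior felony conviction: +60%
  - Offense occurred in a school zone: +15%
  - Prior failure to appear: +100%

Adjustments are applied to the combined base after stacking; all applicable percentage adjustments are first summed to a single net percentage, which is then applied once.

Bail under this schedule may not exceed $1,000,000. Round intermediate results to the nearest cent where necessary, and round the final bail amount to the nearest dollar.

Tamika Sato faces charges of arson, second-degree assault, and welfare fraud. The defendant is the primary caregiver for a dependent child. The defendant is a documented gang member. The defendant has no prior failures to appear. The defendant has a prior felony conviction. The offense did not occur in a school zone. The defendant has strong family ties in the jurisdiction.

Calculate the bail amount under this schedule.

Base amounts from the schedule: arson $64,000; second-degree assault $25,000; welfare fraud $22,550.
Stacking rule: sum of all bases. $64,000 + $25,000 + $22,550 = $111,550.
Net percentage adjustment: +75% −15% −20% +60% = +100%. $111,550 × 2 = $223,100.
$223,100 is within the $1,000,000 maximum.

$223,100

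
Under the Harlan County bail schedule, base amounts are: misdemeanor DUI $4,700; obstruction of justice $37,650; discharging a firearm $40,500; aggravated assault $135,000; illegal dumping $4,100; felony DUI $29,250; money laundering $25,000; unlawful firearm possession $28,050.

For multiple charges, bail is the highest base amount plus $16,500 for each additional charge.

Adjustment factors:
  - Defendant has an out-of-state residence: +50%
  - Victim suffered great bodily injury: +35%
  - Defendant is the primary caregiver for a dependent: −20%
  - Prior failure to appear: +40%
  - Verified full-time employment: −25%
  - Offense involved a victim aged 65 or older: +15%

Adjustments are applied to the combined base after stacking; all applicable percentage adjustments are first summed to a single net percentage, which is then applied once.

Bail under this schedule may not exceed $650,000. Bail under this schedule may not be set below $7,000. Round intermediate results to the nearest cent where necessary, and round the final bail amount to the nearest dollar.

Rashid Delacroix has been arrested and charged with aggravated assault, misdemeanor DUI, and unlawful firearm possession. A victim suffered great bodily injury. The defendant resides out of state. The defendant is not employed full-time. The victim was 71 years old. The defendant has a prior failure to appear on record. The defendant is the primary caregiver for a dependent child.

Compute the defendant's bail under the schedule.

$369,600

Base amounts from the schedule: aggravated assault $135,000; misdemeanor DUI $4,700; unlawful firearm possession $28,050.
Stacking rule: highest base plus $16,500 per additional charge. Highest is aggravated assault at $135,000; 2 additional charges → +$33,000. Combined base = $168,000.
Net percentage adjustment: +50% +35% −20% +40% +15% = +120%. $168,000 × 2.2 = $369,600.
$369,600 is within the $650,000 maximum.
$369,600 is at or above the $7,000 minimum.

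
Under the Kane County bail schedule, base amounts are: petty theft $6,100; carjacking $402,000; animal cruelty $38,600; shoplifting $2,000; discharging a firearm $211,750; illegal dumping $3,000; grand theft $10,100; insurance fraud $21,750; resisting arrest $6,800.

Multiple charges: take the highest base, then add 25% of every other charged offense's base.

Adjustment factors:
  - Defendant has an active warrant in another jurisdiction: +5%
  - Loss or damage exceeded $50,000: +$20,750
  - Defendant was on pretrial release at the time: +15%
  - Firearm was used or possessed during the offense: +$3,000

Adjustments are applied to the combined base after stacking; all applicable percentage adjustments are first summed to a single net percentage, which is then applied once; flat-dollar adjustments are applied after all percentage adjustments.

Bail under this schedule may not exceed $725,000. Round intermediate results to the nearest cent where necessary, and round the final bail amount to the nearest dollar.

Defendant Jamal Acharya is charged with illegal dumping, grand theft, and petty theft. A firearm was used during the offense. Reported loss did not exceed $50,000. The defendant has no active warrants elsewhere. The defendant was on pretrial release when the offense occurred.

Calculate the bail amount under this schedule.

Base amounts from the schedule: illegal dumping $3,000; grand theft $10,100; petty theft $6,100.
Stacking rule: highest base plus 25% of each additional charge. Highest is grand theft at $10,100. Additional: $3,000 × 25% = $750; $6,100 × 25% = $1,525. Combined base = $10,100 + $2,275 = $12,375.
Defendant was on pretrial release at the time (+15%): $12,375 × 1.15 = $14,231.25.
Firearm was used or possessed during the offense (+$3,000 flat): $14,231.25 + $3,000 = $17,231.25.
$17,231.25 is within the $725,000 maximum.
Rounded to the nearest dollar: $17,231.

$17,231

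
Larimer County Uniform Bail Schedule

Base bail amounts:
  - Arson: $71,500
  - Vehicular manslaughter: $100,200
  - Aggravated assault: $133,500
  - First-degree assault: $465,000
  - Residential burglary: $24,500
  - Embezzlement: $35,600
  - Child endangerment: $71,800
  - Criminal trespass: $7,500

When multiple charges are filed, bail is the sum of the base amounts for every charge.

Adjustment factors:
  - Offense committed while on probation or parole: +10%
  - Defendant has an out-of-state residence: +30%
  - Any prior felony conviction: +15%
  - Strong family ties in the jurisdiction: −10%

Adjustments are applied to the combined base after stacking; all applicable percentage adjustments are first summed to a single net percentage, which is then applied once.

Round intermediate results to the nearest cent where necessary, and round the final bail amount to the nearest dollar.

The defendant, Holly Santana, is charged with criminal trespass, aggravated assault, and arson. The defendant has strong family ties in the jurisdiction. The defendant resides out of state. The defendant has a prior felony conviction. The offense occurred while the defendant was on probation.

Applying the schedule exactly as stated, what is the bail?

Base amounts from the schedule: criminal trespass $7,500; aggravated assault $133,500; arson $71,500.
Stacking rule: sum of all bases. $7,500 + $133,500 + $71,500 = $212,500.
Net percentage adjustment: +10% +30% +15% −10% = +45%. $212,500 × 1.45 = $308,125.

$308,125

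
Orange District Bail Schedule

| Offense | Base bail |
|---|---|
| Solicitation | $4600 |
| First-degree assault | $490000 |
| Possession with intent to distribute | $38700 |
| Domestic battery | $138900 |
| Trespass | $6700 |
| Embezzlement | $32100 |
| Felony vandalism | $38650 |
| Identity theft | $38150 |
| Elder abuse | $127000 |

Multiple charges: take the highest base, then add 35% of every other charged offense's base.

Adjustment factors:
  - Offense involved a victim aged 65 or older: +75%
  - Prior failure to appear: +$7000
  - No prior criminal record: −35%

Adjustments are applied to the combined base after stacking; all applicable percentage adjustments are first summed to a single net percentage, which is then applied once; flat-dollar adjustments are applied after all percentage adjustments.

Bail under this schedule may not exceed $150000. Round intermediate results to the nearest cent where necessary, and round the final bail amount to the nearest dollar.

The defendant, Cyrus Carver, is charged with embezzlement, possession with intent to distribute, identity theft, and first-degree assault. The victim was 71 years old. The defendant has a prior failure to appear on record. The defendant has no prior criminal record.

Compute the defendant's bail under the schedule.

Base amounts from the schedule: embezzlement $32100; possession with intent to distribute $38700; identity theft $38150; first-degree assault $490000.
Stacking rule: highest base plus 35% of each additional charge. Highest is first-degree assault at $490000. Additional: $32100 × 35% = $11235; $38700 × 35% = $13545; $38150 × 35% = $13352.50. Combined base = $490000 + $38132.50 = $528132.50.
Net percentage adjustment: +75% −35% = +40%. $528132.50 × 1.4 = $739385.50.
Prior failure to appear (+$7000 flat): $739385.50 + $7000 = $746385.50.
Result $746385.50 exceeds the maximum of $150000; bail is capped at $150000.

$150000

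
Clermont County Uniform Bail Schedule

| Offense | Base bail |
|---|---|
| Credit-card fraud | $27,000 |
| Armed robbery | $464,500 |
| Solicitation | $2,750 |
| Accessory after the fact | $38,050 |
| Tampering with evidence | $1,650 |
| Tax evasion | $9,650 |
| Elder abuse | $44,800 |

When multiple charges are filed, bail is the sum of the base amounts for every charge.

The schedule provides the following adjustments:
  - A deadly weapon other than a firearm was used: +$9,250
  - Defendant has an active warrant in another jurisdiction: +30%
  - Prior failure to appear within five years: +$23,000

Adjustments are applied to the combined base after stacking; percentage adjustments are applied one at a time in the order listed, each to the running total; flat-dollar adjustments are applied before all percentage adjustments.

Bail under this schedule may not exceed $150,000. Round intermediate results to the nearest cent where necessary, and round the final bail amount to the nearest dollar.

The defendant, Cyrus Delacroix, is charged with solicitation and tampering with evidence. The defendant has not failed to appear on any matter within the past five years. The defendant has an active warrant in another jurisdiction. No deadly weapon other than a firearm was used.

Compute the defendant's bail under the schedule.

$5,720

Base amounts from the schedule: solicitation $2,750; tampering with evidence $1,650.
Stacking rule: sum of all bases. $2,750 + $1,650 = $4,400.
Defendant has an active warrant in another jurisdiction (+30%): $4,400 × 1.3 = $5,720.
$5,720 is within the $150,000 maximum.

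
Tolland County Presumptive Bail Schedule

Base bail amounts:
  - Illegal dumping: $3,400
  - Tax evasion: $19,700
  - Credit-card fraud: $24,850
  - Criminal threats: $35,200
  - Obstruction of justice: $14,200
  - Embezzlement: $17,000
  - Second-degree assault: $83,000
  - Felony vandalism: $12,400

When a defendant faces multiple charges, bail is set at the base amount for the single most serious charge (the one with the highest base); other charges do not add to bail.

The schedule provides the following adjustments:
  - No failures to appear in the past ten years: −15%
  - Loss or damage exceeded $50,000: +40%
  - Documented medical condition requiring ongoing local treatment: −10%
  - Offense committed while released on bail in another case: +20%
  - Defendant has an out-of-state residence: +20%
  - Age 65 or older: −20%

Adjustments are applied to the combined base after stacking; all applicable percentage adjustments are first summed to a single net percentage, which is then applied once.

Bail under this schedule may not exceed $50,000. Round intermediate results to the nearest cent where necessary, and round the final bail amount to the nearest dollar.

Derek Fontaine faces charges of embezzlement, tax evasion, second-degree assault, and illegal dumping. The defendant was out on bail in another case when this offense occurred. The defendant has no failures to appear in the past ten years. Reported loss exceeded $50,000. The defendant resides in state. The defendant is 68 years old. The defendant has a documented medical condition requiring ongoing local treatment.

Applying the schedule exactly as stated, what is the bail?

$50,000

Base amounts from the schedule: embezzlement $17,000; tax evasion $19,700; second-degree assault $83,000; illegal dumping $3,400.
Stacking rule: use the highest base only. Highest is second-degree assault at $83,000. Combined base = $83,000.
Net percentage adjustment: −15% +40% −10% +20% −20% = +15%. $83,000 × 1.15 = $95,450.
Result $95,450 exceeds the maximum of $50,000; bail is capped at $50,000.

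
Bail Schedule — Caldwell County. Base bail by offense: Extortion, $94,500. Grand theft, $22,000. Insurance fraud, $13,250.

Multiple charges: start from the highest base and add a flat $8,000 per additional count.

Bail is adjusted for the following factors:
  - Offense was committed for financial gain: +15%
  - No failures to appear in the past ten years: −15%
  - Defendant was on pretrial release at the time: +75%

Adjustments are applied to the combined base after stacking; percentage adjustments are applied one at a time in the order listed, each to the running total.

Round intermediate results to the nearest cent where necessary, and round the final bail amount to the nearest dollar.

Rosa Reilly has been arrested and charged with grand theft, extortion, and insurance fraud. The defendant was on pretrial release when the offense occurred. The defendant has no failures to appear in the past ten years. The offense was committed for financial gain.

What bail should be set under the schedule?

$189,024

Base amounts from the schedule: grand theft $22,000; extortion $94,500; insurance fraud $13,250.
Stacking rule: highest base plus $8,000 per additional charge. Highest is extortion at $94,500; 2 additional charges → +$16,000. Combined base = $110,500.
Offense was committed for financial gain (+15%): $110,500 × 1.15 = $127,075.
No failures to appear in the past ten years (−15%): $127,075 × 0.85 = $108,013.75.
Defendant was on pretrial release at the time (+75%): $108,013.75 × 1.75 = $189,024.06.
Rounded to the nearest dollar: $189,024.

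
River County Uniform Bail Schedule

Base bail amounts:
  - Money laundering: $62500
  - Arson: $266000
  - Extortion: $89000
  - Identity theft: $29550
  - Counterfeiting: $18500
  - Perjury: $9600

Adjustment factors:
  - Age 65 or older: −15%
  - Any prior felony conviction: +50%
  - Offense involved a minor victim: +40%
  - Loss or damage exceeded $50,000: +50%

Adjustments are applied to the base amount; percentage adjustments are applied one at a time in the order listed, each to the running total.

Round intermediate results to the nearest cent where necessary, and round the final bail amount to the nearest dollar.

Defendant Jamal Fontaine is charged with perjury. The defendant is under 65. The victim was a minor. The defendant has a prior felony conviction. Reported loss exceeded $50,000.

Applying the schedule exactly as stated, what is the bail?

$30240

Base amounts from the schedule: perjury $9600.
Single charge. Combined base = $9600.
Any prior felony conviction (+50%): $9600 × 1.5 = $14400.
Offense involved a minor victim (+40%): $14400 × 1.4 = $20160.
Loss or damage exceeded $50,000 (+50%): $20160 × 1.5 = $30240.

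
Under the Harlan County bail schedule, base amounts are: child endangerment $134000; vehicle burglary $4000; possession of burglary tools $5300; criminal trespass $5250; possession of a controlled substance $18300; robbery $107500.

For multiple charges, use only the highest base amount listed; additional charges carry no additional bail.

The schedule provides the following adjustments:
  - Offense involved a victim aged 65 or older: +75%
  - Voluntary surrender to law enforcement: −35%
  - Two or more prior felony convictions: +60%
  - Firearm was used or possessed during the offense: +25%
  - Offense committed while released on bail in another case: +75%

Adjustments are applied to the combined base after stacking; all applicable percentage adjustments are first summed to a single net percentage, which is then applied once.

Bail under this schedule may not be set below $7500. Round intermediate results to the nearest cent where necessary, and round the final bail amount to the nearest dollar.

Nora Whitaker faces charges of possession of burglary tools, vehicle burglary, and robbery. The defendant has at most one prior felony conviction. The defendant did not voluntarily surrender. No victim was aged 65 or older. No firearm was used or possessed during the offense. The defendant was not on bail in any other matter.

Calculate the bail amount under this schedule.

$107500

Base amounts from the schedule: possession of burglary tools $5300; vehicle burglary $4000; robbery $107500.
Stacking rule: use the highest base only. Highest is robbery at $107500. Combined base = $107500.
No adjustment factors apply to this defendant.
$107500 is at or above the $7500 minimum.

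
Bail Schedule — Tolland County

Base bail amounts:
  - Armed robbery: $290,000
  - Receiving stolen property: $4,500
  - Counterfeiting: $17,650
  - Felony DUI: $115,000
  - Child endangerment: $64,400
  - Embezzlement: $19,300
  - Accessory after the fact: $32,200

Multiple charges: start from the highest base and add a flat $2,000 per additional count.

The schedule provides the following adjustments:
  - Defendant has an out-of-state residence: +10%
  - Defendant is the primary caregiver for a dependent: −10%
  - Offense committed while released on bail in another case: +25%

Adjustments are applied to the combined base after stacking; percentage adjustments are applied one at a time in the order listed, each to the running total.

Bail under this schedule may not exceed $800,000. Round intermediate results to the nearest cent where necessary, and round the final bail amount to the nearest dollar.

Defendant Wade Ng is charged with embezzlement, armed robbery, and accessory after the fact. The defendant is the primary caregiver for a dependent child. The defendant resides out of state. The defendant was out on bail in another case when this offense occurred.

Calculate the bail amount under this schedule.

Base amounts from the schedule: embezzlement $19,300; armed robbery $290,000; accessory after the fact $32,200.
Stacking rule: highest base plus $2,000 per additional charge. Highest is armed robbery at $290,000; 2 additional charges → +$4,000. Combined base = $294,000.
Defendant has an out-of-state residence (+10%): $294,000 × 1.1 = $323,400.
Defendant is the primary caregiver for a dependent (−10%): $323,400 × 0.9 = $291,060.
Offense committed while released on bail in another case (+25%): $291,060 × 1.25 = $363,825.
$363,825 is within the $800,000 maximum.

$363,825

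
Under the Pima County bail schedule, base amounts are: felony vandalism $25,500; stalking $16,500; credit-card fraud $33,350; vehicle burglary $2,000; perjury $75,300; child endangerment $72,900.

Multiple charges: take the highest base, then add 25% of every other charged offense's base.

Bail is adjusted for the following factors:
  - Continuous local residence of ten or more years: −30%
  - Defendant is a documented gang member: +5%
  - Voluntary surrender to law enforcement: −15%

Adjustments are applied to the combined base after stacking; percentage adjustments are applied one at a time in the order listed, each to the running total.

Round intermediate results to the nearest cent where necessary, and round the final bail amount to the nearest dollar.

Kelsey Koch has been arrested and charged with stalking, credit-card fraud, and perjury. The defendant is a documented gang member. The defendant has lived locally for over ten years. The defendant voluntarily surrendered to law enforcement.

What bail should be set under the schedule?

Base amounts from the schedule: stalking $16,500; credit-card fraud $33,350; perjury $75,300.
Stacking rule: highest base plus 25% of each additional charge. Highest is perjury at $75,300. Additional: $16,500 × 25% = $4,125; $33,350 × 25% = $8,337.50. Combined base = $75,300 + $12,462.50 = $87,762.50.
Continuous local residence of ten or more years (−30%): $87,762.50 × 0.7 = $61,433.75.
Defendant is a documented gang member (+5%): $61,433.75 × 1.05 = $64,505.44.
Voluntary surrender to law enforcement (−15%): $64,505.44 × 0.85 = $54,829.62.
Rounded to the nearest dollar: $54,830.

$54,830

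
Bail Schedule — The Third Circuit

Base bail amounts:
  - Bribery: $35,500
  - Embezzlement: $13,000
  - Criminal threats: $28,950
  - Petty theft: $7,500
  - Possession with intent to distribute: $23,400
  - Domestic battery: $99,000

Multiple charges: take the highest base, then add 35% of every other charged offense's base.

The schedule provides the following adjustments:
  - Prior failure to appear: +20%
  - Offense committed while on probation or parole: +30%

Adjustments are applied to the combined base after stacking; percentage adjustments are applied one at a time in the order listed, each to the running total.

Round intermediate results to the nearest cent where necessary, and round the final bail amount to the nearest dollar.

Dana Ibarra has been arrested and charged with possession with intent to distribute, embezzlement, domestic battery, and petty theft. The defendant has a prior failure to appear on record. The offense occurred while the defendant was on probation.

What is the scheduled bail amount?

Base amounts from the schedule: possession with intent to distribute $23,400; embezzlement $13,000; domestic battery $99,000; petty theft $7,500.
Stacking rule: highest base plus 35% of each additional charge. Highest is domestic battery at $99,000. Additional: $23,400 × 35% = $8,190; $13,000 × 35% = $4,550; $7,500 × 35% = $2,625. Combined base = $99,000 + $15,365 = $114,365.
Prior failure to appear (+20%): $114,365 × 1.2 = $137,238.
Offense committed while on probation or parole (+30%): $137,238 × 1.3 = $178,409.40.
Rounded to the nearest dollar: $178,409.

$178,409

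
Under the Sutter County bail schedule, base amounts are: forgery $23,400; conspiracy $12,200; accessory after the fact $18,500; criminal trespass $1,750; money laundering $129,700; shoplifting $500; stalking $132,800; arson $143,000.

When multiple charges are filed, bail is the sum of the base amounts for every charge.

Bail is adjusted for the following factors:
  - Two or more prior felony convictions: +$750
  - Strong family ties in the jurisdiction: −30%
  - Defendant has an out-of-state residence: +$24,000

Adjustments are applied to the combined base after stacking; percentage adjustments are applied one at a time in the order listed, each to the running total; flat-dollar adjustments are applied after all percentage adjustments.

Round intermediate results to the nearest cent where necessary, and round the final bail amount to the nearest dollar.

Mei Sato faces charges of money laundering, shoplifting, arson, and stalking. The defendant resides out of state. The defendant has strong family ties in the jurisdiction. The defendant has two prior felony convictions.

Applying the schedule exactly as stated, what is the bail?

Base amounts from the schedule: money laundering $129,700; shoplifting $500; arson $143,000; stalking $132,800.
Stacking rule: sum of all bases. $129,700 + $500 + $143,000 + $132,800 = $406,000.
Strong family ties in the jurisdiction (−30%): $406,000 × 0.7 = $284,200.
Two or more prior felony convictions (+$750 flat): $284,200 + $750 = $284,950.
Defendant has an out-of-state residence (+$24,000 flat): $284,950 + $24,000 = $308,950.

$308,950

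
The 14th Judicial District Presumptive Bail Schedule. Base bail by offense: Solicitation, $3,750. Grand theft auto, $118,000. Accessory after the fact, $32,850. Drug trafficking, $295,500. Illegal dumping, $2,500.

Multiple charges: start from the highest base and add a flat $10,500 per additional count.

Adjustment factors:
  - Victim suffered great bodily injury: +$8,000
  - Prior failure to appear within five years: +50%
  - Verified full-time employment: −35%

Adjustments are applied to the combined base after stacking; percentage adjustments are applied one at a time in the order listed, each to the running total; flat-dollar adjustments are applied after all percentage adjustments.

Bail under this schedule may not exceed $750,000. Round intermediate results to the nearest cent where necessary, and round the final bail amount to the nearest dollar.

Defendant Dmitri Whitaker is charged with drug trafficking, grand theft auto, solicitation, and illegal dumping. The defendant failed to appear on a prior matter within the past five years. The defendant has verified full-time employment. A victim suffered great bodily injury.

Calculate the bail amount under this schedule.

Base amounts from the schedule: drug trafficking $295,500; grand theft auto $118,000; solicitation $3,750; illegal dumping $2,500.
Stacking rule: highest base plus $10,500 per additional charge. Highest is drug trafficking at $295,500; 3 additional charges → +$31,500. Combined base = $327,000.
Prior failure to appear within five years (+50%): $327,000 × 1.5 = $490,500.
Verified full-time employment (−35%): $490,500 × 0.65 = $318,825.
Victim suffered great bodily injury (+$8,000 flat): $318,825 + $8,000 = $326,825.
$326,825 is within the $750,000 maximum.

$326,825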